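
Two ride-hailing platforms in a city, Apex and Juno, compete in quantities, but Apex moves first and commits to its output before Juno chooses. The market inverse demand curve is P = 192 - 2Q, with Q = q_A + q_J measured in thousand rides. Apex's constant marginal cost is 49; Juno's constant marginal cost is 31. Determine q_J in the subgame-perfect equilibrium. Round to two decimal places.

Solve by backward induction. Given q_A, the follower Juno maximises π_J = (192 - 2q_A - 2q_J)q_J - 31q_J.
Setting the follower's marginal profit to zero, 161 - 2q_A - 4q_J = 0, i.e. q_J = (161 - 2q_A)/4.
The leader anticipates this reaction. Substituting into P = 192 - 2Q gives P = 223/2 - q_A, so π_A = (223/2 - q_A)q_A - 49q_A.
Leader FOC: 125/2 - 2q_A = 0, so q_A = 125/4.
Then q_J = (161 - 2·(125/4))/4 = 197/8.

24.63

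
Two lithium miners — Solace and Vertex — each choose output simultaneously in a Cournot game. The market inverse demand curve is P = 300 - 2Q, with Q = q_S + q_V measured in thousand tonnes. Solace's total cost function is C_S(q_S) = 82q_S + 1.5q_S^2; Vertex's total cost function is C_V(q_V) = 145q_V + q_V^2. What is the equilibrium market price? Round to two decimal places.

213.32

Solace's profit: π_S = (300 - 2Q)q_S - (82q_S + (3/2)q_S²). Setting ∂π_S/∂q_S = 0: 218 - 7q_S - 2(q_V) = 0.
Vertex's first-order condition: 155 - 6q_V - 2(q_S) = 0.
So q_S = (218 - 2q_V)/7 and q_V = (155 - 2q_S)/6.
Solving the pair: q_S = 499/19, q_V = 649/38.
Total output Q = 1647/38, so price P = 300 - 2·(1647/38) = 213.3158.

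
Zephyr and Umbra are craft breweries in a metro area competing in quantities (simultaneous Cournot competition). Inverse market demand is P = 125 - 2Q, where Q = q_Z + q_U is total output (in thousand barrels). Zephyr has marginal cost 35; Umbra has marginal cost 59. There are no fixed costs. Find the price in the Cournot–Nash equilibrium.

73

Zephyr's profit: π_Z = (125 - 2Q)q_Z - (35q_Z). Setting ∂π_Z/∂q_Z = 0: 90 - 4q_Z - 2(q_U) = 0.
Umbra's profit: π_U = (125 - 2Q)q_U - (59q_U). Setting ∂π_U/∂q_U = 0: 66 - 4q_U - 2(q_Z) = 0.
Best responses: q_Z = (90 - 2q_U)/4, q_U = (66 - 2q_Z)/4.
Substituting one into the other gives q_Z = 19 and q_U = 7.
Total output Q = 26, so price P = 125 - 2·26 = 73.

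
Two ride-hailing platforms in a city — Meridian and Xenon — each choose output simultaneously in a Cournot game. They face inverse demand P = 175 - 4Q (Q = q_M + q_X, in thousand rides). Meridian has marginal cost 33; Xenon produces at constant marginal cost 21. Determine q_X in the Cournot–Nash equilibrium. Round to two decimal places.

Meridian's profit: π_M = (175 - 4Q)q_M - (33q_M). Setting ∂π_M/∂q_M = 0: 142 - 8q_M - 4(q_X) = 0.
Xenon's first-order condition: 154 - 8q_X - 4(q_M) = 0.
So q_M = (142 - 4q_X)/8 and q_X = (154 - 4q_M)/8.
Solving the pair: q_M = 65/6, q_X = 83/6.

13.83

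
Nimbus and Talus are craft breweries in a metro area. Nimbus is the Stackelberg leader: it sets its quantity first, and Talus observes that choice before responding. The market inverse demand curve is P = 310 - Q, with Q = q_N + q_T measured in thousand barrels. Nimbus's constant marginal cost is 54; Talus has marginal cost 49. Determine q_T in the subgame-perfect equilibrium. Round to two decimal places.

67.75

The follower Talus best-responds to any q_N: π_T = (310 - Q)q_T - 49q_T.
∂π_T/∂q_T = 261 - q_N - 2q_T = 0 gives the reaction function q_T = (261 - q_N)/2.
The leader anticipates this reaction. Substituting into P = 310 - Q gives P = 359/2 - (1/2)q_N, so π_N = (359/2 - (1/2)q_N)q_N - 54q_N.
Leader FOC: 251/2 - q_N = 0, so q_N = 251/2.
Then q_T = (261 - 251/2)/2 = 271/4.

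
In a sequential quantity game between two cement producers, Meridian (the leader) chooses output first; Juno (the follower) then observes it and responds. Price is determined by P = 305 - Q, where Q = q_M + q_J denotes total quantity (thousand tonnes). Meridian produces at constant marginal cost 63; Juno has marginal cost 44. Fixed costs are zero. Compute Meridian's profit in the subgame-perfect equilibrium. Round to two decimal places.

The follower Juno best-responds to any q_M: π_J = (305 - Q)q_J - 44q_J.
∂π_J/∂q_J = 261 - q_M - 2q_J = 0 gives the reaction function q_J = (261 - q_M)/2.
The leader anticipates this reaction. Substituting into P = 305 - Q gives P = 349/2 - (1/2)q_M, so π_M = (349/2 - (1/2)q_M)q_M - 63q_M.
The leader's first-order condition 223/2 - q_M = 0 yields q_M = 223/2.
Then q_J = (261 - 223/2)/2 = 299/4.
Price P = 305 - 745/4 = 475/4.
Meridian's profit: (475/4 - 63)·(223/2) = 6216.1250.

6216.13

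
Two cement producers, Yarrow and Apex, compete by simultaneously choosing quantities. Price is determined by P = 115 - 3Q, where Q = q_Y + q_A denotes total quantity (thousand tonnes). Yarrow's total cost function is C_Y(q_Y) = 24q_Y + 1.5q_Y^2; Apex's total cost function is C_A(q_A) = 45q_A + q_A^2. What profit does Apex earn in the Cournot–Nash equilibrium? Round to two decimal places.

Yarrow's profit: π_Y = (115 - 3Q)q_Y - (24q_Y + (3/2)q_Y²). Setting ∂π_Y/∂q_Y = 0: 91 - 9q_Y - 3(q_A) = 0.
Apex's first-order condition: 70 - 8q_A - 3(q_Y) = 0.
So q_Y = (91 - 3q_A)/9 and q_A = (70 - 3q_Y)/8.
Solving the pair: q_Y = 74/9, q_A = 17/3.
Price P = 115 - 3·(125/9) = 220/3.
Apex's profit: (220/3)·(17/3) - 45·(17/3) - (17/3)² = 1156/9.

128.44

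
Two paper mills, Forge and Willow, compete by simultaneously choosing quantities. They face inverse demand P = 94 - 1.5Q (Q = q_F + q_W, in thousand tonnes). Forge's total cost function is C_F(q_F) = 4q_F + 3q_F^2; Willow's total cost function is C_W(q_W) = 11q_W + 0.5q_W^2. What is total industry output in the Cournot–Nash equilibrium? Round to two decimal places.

Forge's profit: π_F = (94 - 1.5Q)q_F - (4q_F + 3q_F²). Setting ∂π_F/∂q_F = 0: 90 - 9q_F - (3/2)(q_W) = 0.
Willow's profit: π_W = (94 - 1.5Q)q_W - (11q_W + (1/2)q_W²). Setting ∂π_W/∂q_W = 0: 83 - 4q_W - (3/2)(q_F) = 0.
Rearranging gives the reaction functions q_F = (90 - (3/2)q_W)/9 and q_W = (83 - (3/2)q_F)/4.
Solving the pair: q_F = 314/45, q_W = 272/15.
Total output Q = 314/45 + 272/15 = 226/9.

25.11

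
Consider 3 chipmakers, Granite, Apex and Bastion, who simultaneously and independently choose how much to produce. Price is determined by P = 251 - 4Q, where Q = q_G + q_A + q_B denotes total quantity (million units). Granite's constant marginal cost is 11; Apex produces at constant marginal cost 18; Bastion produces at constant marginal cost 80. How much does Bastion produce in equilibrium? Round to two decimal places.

2.50

Granite's profit: π_G = (251 - 4Q)q_G - (11q_G). Setting ∂π_G/∂q_G = 0: 240 - 8q_G - 4(q_A + q_B) = 0.
Apex's profit: π_A = (251 - 4Q)q_A - (18q_A). Setting ∂π_A/∂q_A = 0: 233 - 8q_A - 4(q_G + q_B) = 0.
Bastion's profit: π_B = (251 - 4Q)q_B - (80q_B). Setting ∂π_B/∂q_B = 0: 171 - 8q_B - 4(q_G + q_A) = 0.
Adding the 3 first-order conditions: 644 − 16Q = 0, so Q = 161/4.
Back-substituting: q_G = (240 − 161)/4 = 79/4, q_A = (233 − 161)/4 = 18, q_B = (171 − 161)/4 = 5/2.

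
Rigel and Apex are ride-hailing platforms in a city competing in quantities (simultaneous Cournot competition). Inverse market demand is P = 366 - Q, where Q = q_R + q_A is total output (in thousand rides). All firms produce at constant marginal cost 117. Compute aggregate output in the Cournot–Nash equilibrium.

Each firm earns π_i = (366 - Q)q_i - 117q_i.
First-order condition (treating rivals' output as given): 249 - 2q_i - q_j = 0.
By symmetry each firm produces the same amount; substituting q_j = q_i yields q_i = 249/3 = 83.
Total output Q = 83 + 83 = 166.

166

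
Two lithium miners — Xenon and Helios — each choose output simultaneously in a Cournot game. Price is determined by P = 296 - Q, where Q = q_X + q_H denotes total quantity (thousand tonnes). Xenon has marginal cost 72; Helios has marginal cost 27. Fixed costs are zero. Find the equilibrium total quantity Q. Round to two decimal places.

164.33

Xenon's profit: π_X = (296 - Q)q_X - (72q_X). Setting ∂π_X/∂q_X = 0: 224 - 2q_X - (q_H) = 0.
Helios's first-order condition: 269 - 2q_H - (q_X) = 0.
Best responses: q_X = (224 - q_H)/2, q_H = (269 - q_X)/2.
Solving the pair: q_X = 179/3, q_H = 314/3.
Total output Q = 179/3 + 314/3 = 493/3.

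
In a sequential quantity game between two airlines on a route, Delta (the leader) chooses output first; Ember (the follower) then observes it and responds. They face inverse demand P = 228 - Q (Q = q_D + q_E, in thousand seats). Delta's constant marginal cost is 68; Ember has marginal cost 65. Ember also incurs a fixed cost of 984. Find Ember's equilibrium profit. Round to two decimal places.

801.06

The follower Ember best-responds to any q_D: π_E = (228 - Q)q_E - 65q_E.
Follower FOC: 163 - q_D - 2q_E = 0, so q_E(q_D) = (163 - q_D)/2.
The leader anticipates this reaction. Substituting into P = 228 - Q gives P = 293/2 - (1/2)q_D, so π_D = (293/2 - (1/2)q_D)q_D - 68q_D.
Maximising: ∂π_D/∂q_D = 157/2 - q_D = 0, giving q_D = 157/2.
Then q_E = (163 - 157/2)/2 = 169/4.
Price P = 228 - 483/4 = 429/4.
Ember's profit: (429/4 - 65)·(169/4) - 984 = 801.0625.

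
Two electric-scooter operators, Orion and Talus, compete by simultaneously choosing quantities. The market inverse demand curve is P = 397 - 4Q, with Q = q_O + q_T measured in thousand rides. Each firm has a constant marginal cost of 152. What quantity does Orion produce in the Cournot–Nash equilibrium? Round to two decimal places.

A representative firm's profit is π_i = q_i(397 - 4Q) - 152q_i.
Setting ∂π_i/∂q_i = 0 with rivals' quantities fixed: 245 - 8q_i - 4q_j = 0.
With identical firms every q_j equals q_i, so q_j = q_i and 245 = 12q_i, giving q_i = 245/12.

20.42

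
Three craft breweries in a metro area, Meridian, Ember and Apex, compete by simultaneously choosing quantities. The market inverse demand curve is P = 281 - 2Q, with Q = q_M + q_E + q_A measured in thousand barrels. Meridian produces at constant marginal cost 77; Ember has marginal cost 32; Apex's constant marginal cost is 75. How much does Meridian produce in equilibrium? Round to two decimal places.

Meridian's profit: π_M = (281 - 2Q)q_M - (77q_M). Setting ∂π_M/∂q_M = 0: 204 - 4q_M - 2(q_E + q_A) = 0.
Ember's first-order condition: 249 - 4q_E - 2(q_M + q_A) = 0.
Apex's profit: π_A = (281 - 2Q)q_A - (75q_A). Setting ∂π_A/∂q_A = 0: 206 - 4q_A - 2(q_M + q_E) = 0.
Adding the 3 first-order conditions: 659 − 8Q = 0, so Q = 659/8.
Back-substituting: q_M = (204 − 659/4)/2 = 157/8, q_E = (249 − 659/4)/2 = 337/8, q_A = (206 − 659/4)/2 = 165/8.

19.63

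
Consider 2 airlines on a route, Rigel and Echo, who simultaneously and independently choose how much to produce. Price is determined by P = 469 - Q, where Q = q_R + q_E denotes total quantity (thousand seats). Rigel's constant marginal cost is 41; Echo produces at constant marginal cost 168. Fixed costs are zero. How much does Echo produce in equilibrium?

Rigel's profit: π_R = (469 - Q)q_R - (41q_R). Setting ∂π_R/∂q_R = 0: 428 - 2q_R - (q_E) = 0.
Echo's first-order condition: 301 - 2q_E - (q_R) = 0.
So q_R = (428 - q_E)/2 and q_E = (301 - q_R)/2.
Solving the pair: q_R = 185, q_E = 58.

58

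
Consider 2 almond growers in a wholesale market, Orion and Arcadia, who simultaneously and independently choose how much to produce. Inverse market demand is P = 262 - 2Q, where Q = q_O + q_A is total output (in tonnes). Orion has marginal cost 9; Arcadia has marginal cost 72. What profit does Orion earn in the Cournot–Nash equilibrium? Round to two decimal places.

5547.56

Orion's profit: π_O = (262 - 2Q)q_O - (9q_O). Setting ∂π_O/∂q_O = 0: 253 - 4q_O - 2(q_A) = 0.
Arcadia's first-order condition: 190 - 4q_A - 2(q_O) = 0.
Rearranging gives the reaction functions q_O = (253 - 2q_A)/4 and q_A = (190 - 2q_O)/4.
Solving the pair: q_O = 158/3, q_A = 127/6.
Price P = 262 - 2·(443/6) = 343/3.
Orion's profit: (343/3 - 9)·(158/3) = 5547.5556.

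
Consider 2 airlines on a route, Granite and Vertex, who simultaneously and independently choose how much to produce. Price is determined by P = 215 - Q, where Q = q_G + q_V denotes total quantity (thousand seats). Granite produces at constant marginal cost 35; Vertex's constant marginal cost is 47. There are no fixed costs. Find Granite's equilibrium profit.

4096

Granite's profit: π_G = (215 - Q)q_G - (35q_G). Setting ∂π_G/∂q_G = 0: 180 - 2q_G - (q_V) = 0.
Vertex's profit: π_V = (215 - Q)q_V - (47q_V). Setting ∂π_V/∂q_V = 0: 168 - 2q_V - (q_G) = 0.
So q_G = (180 - q_V)/2 and q_V = (168 - q_G)/2.
Solving the pair: q_G = 64, q_V = 52.
Price P = 215 - 116 = 99.
Granite's profit: (99 - 35)·64 = 4096.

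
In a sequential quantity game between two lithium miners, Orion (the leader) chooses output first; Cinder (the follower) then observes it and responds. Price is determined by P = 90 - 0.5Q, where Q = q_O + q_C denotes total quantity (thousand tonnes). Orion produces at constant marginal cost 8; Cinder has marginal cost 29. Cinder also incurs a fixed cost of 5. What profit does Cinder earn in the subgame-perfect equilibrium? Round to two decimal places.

The follower Cinder best-responds to any q_O: π_C = (90 - 0.5Q)q_C - 29q_C.
Setting the follower's marginal profit to zero, 61 - (1/2)q_O - q_C = 0, i.e. q_C = (61 - (1/2)q_O).
The leader anticipates this reaction. Substituting into P = 90 - 0.5Q gives P = 119/2 - (1/4)q_O, so π_O = (119/2 - (1/4)q_O)q_O - 8q_O.
Leader FOC: 103/2 - (1/2)q_O = 0, so q_O = 103.
Then q_C = (61 - (1/2)·103) = 19/2.
Price P = 90 - (1/2)·(225/2) = 135/4.
Cinder's profit: (135/4 - 29)·(19/2) - 5 = 321/8.

40.13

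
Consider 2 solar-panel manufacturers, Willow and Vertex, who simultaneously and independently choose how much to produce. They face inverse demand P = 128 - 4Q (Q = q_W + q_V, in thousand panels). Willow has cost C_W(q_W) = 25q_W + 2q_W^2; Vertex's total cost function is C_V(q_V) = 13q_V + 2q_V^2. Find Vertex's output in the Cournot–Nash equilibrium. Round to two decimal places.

Willow's profit: π_W = (128 - 4Q)q_W - (25q_W + 2q_W²). Setting ∂π_W/∂q_W = 0: 103 - 12q_W - 4(q_V) = 0.
Vertex's profit: π_V = (128 - 4Q)q_V - (13q_V + 2q_V²). Setting ∂π_V/∂q_V = 0: 115 - 12q_V - 4(q_W) = 0.
Rearranging gives the reaction functions q_W = (103 - 4q_V)/12 and q_V = (115 - 4q_W)/12.
Solving the pair: q_W = 97/16, q_V = 121/16.

7.56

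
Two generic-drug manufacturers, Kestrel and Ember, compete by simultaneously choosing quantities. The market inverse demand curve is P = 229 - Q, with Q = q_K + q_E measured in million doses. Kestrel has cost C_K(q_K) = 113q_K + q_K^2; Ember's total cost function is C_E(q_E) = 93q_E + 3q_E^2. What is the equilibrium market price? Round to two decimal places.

Kestrel's profit: π_K = (229 - Q)q_K - (113q_K + q_K²). Setting ∂π_K/∂q_K = 0: 116 - 4q_K - (q_E) = 0.
Ember's profit: π_E = (229 - Q)q_E - (93q_E + 3q_E²). Setting ∂π_E/∂q_E = 0: 136 - 8q_E - (q_K) = 0.
So q_K = (116 - q_E)/4 and q_E = (136 - q_K)/8.
Substituting one into the other gives q_K = 792/31 and q_E = 428/31.
Total output Q = 1220/31, so price P = 229 - 1220/31 = 189.6452.

189.65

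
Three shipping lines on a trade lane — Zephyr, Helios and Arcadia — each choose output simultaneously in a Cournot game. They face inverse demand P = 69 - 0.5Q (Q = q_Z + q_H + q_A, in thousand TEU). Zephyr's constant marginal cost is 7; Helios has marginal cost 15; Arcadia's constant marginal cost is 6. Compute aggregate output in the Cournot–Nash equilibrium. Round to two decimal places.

89.50

Zephyr's profit: π_Z = (69 - 0.5Q)q_Z - (7q_Z). Setting ∂π_Z/∂q_Z = 0: 62 - q_Z - (1/2)(q_H + q_A) = 0.
Helios's first-order condition: 54 - q_H - (1/2)(q_Z + q_A) = 0.
Arcadia's first-order condition: 63 - q_A - (1/2)(q_Z + q_H) = 0.
Adding the 3 conditions: 179 − Q − Q = 0, i.e. Q = 179/2.
Back-substituting: q_Z = (62 − 179/4)/(1/2) = 69/2, q_H = (54 − 179/4)/(1/2) = 37/2, q_A = (63 − 179/4)/(1/2) = 73/2.
Total output Q = 69/2 + 37/2 + 73/2 = 179/2.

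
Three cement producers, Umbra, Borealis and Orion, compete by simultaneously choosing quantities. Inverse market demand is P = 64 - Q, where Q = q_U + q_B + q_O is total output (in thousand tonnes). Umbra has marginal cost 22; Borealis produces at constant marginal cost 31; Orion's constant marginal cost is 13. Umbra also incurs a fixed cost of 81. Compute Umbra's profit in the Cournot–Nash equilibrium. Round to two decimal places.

Umbra's profit: π_U = (64 - Q)q_U - (22q_U). Setting ∂π_U/∂q_U = 0: 42 - 2q_U - (q_B + q_O) = 0.
Borealis's first-order condition: 33 - 2q_B - (q_U + q_O) = 0.
Orion's first-order condition: 51 - 2q_O - (q_U + q_B) = 0.
Summing all 3 equations gives 126 − 4Q = 0, hence Q = 63/2.
Back-substituting: q_U = (42 − 63/2) = 21/2, q_B = (33 − 63/2) = 3/2, q_O = (51 − 63/2) = 39/2.
Price P = 64 - 63/2 = 65/2.
Umbra's profit: (65/2 - 22)·(21/2) - 81 = 117/4.

29.25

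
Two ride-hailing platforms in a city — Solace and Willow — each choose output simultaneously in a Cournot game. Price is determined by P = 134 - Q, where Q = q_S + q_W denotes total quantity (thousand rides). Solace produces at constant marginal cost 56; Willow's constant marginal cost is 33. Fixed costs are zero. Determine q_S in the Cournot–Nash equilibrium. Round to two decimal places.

18.33

Solace's profit: π_S = (134 - Q)q_S - (56q_S). Setting ∂π_S/∂q_S = 0: 78 - 2q_S - (q_W) = 0.
Willow's first-order condition: 101 - 2q_W - (q_S) = 0.
So q_S = (78 - q_W)/2 and q_W = (101 - q_S)/2.
Substituting one into the other gives q_S = 55/3 and q_W = 124/3.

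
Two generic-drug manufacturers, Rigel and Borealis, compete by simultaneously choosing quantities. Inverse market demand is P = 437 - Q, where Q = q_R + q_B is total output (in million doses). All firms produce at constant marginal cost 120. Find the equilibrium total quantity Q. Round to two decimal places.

211.33

A representative firm's profit is π_i = q_i(437 - Q) - 120q_i.
First-order condition (treating rivals' output as given): 317 - 2q_i - q_j = 0.
With identical firms every q_j equals q_i, so q_j = q_i and 317 = 3q_i, giving q_i = 317/3.
Total output Q = 317/3 + 317/3 = 634/3.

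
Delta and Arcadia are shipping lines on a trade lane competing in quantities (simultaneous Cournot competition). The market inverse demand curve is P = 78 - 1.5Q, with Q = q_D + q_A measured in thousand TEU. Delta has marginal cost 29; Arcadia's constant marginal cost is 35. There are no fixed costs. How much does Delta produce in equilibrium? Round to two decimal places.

Delta's profit: π_D = (78 - 1.5Q)q_D - (29q_D). Setting ∂π_D/∂q_D = 0: 49 - 3q_D - (3/2)(q_A) = 0.
Arcadia's first-order condition: 43 - 3q_A - (3/2)(q_D) = 0.
Best responses: q_D = (49 - (3/2)q_A)/3, q_A = (43 - (3/2)q_D)/3.
Solving the pair: q_D = 110/9, q_A = 74/9.

12.22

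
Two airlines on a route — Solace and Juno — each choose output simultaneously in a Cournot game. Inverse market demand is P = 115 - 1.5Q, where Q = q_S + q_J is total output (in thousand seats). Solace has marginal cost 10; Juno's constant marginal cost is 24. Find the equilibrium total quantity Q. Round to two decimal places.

Solace's profit: π_S = (115 - 1.5Q)q_S - (10q_S). Setting ∂π_S/∂q_S = 0: 105 - 3q_S - (3/2)(q_J) = 0.
Juno's first-order condition: 91 - 3q_J - (3/2)(q_S) = 0.
Best responses: q_S = (105 - (3/2)q_J)/3, q_J = (91 - (3/2)q_S)/3.
Solving the pair: q_S = 238/9, q_J = 154/9.
Total output Q = 238/9 + 154/9 = 392/9.

43.56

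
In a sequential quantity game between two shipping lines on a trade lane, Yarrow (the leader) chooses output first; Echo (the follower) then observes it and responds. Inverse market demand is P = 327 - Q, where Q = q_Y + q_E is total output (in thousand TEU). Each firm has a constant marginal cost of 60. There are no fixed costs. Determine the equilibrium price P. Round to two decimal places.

Solve by backward induction. Given q_Y, the follower Echo maximises π_E = (327 - q_Y - q_E)q_E - 60q_E.
∂π_E/∂q_E = 267 - q_Y - 2q_E = 0 gives the reaction function q_E = (267 - q_Y)/2.
Yarrow substitutes q_E(q_Y) into its own profit: π_Y = q_Y(327 - q_Y - (267 - q_Y)/2) - 60q_Y = (387/2 - (1/2)q_Y)q_Y - 60q_Y.
The leader's first-order condition 267/2 - q_Y = 0 yields q_Y = 267/2.
Then q_E = (267 - 267/2)/2 = 267/4.
Total output Q = 801/4, so price P = 327 - 801/4 = 507/4.

126.75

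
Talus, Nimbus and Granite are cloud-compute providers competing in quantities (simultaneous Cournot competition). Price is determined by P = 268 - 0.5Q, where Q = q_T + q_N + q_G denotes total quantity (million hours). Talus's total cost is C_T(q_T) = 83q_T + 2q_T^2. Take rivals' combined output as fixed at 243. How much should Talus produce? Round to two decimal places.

With rivals' combined output fixed at 243, Talus's profit is π_T = (268 - (1/2)·243 - (1/2)q_T)q_T - (83q_T + 2q_T²) = (293/2 - (1/2)q_T)q_T - (83q_T + 2q_T²).
∂π_T/∂q_T = 127/2 - 5q_T = 0, so q_T = 127/10.

12.70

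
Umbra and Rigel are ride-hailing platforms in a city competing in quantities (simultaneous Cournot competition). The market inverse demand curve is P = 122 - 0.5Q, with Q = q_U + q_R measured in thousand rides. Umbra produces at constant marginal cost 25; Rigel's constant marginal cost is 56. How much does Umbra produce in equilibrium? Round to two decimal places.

85.33

Umbra's profit: π_U = (122 - 0.5Q)q_U - (25q_U). Setting ∂π_U/∂q_U = 0: 97 - q_U - (1/2)(q_R) = 0.
Rigel's profit: π_R = (122 - 0.5Q)q_R - (56q_R). Setting ∂π_R/∂q_R = 0: 66 - q_R - (1/2)(q_U) = 0.
Rearranging gives the reaction functions q_U = (97 - (1/2)q_R) and q_R = (66 - (1/2)q_U).
Substituting one into the other gives q_U = 256/3 and q_R = 70/3.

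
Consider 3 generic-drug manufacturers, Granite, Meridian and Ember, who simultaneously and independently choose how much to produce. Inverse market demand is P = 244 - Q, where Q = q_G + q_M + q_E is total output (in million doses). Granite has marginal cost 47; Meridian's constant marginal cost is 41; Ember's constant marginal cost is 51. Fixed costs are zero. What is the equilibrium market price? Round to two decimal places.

95.75

Granite's profit: π_G = (244 - Q)q_G - (47q_G). Setting ∂π_G/∂q_G = 0: 197 - 2q_G - (q_M + q_E) = 0.
Meridian's first-order condition: 203 - 2q_M - (q_G + q_E) = 0.
Ember's profit: π_E = (244 - Q)q_E - (51q_E). Setting ∂π_E/∂q_E = 0: 193 - 2q_E - (q_G + q_M) = 0.
Adding the 3 conditions: 593 − 2Q − 2Q = 0, i.e. Q = 593/4.
Back-substituting: q_G = (197 − 593/4) = 195/4, q_M = (203 − 593/4) = 219/4, q_E = (193 − 593/4) = 179/4.
Total output Q = 593/4, so price P = 244 - 593/4 = 383/4.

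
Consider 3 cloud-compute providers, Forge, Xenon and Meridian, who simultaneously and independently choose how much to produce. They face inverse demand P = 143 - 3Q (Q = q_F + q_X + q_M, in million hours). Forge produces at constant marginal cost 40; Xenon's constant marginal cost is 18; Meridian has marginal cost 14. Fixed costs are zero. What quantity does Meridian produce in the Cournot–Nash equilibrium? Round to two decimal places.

Forge's profit: π_F = (143 - 3Q)q_F - (40q_F). Setting ∂π_F/∂q_F = 0: 103 - 6q_F - 3(q_X + q_M) = 0.
Xenon's first-order condition: 125 - 6q_X - 3(q_F + q_M) = 0.
Meridian's first-order condition: 129 - 6q_M - 3(q_F + q_X) = 0.
Summing all 3 equations gives 357 − 12Q = 0, hence Q = 119/4.
Back-substituting: q_F = (103 − 357/4)/3 = 55/12, q_X = (125 − 357/4)/3 = 143/12, q_M = (129 − 357/4)/3 = 53/4.

13.25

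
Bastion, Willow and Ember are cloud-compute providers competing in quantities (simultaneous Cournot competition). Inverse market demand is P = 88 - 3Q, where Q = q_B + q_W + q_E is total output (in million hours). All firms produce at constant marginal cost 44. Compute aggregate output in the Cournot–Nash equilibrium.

11

A representative firm's profit is π_i = q_i(88 - 3Q) - 44q_i.
Setting ∂π_i/∂q_i = 0 with rivals' quantities fixed: 44 - 6q_i - 3·Σ_{j≠i} q_j = 0.
By symmetry each firm produces the same amount; substituting Σ_{j≠i} q_j = 2q_i yields q_i = 44/12 = 11/3.
Total output Q = 11/3 + 11/3 + 11/3 = 11.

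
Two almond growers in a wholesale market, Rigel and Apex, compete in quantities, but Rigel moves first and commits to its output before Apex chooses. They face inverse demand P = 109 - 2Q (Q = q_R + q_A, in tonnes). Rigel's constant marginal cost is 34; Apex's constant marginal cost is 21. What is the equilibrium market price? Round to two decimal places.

49.50

The follower Apex best-responds to any q_R: π_A = (109 - 2Q)q_A - 21q_A.
Follower FOC: 88 - 2q_R - 4q_A = 0, so q_A(q_R) = (88 - 2q_R)/4.
Rigel substitutes q_A(q_R) into its own profit: π_R = q_R(109 - 2q_R - (88 - 2q_R)/2) - 34q_R = (65 - q_R)q_R - 34q_R.
Leader FOC: 31 - 2q_R = 0, so q_R = 31/2.
Then q_A = (88 - 2·(31/2))/4 = 57/4.
Total output Q = 119/4, so price P = 109 - 2·(119/4) = 99/2.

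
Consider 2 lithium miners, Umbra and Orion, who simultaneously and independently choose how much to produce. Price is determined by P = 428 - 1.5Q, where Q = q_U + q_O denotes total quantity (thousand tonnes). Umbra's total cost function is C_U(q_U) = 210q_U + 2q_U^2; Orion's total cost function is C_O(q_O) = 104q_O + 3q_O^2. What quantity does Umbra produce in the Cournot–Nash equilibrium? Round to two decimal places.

Umbra's profit: π_U = (428 - 1.5Q)q_U - (210q_U + 2q_U²). Setting ∂π_U/∂q_U = 0: 218 - 7q_U - (3/2)(q_O) = 0.
Orion's profit: π_O = (428 - 1.5Q)q_O - (104q_O + 3q_O²). Setting ∂π_O/∂q_O = 0: 324 - 9q_O - (3/2)(q_U) = 0.
Best responses: q_U = (218 - (3/2)q_O)/7, q_O = (324 - (3/2)q_U)/9.
Solving the pair: q_U = 656/27, q_O = 31.9506.

24.30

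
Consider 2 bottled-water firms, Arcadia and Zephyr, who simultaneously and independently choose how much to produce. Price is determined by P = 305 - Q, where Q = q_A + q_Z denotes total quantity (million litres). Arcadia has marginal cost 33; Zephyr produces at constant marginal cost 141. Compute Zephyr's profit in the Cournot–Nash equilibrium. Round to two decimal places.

Arcadia's profit: π_A = (305 - Q)q_A - (33q_A). Setting ∂π_A/∂q_A = 0: 272 - 2q_A - (q_Z) = 0.
Zephyr's profit: π_Z = (305 - Q)q_Z - (141q_Z). Setting ∂π_Z/∂q_Z = 0: 164 - 2q_Z - (q_A) = 0.
Best responses: q_A = (272 - q_Z)/2, q_Z = (164 - q_A)/2.
Substituting one into the other gives q_A = 380/3 and q_Z = 56/3.
Price P = 305 - 436/3 = 479/3.
Zephyr's profit: (479/3 - 141)·(56/3) = 348.4444.

348.44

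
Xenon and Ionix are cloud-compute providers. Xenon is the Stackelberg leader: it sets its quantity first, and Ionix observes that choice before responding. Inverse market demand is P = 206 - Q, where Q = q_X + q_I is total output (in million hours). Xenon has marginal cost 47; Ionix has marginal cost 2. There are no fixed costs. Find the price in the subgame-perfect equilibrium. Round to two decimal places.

75.50

Solve by backward induction. Given q_X, the follower Ionix maximises π_I = (206 - q_X - q_I)q_I - 2q_I.
Follower FOC: 204 - q_X - 2q_I = 0, so q_I(q_X) = (204 - q_X)/2.
The leader anticipates this reaction. Substituting into P = 206 - Q gives P = 104 - (1/2)q_X, so π_X = (104 - (1/2)q_X)q_X - 47q_X.
Leader FOC: 57 - q_X = 0, so q_X = 57.
Then q_I = (204 - 57)/2 = 147/2.
Total output Q = 261/2, so price P = 206 - 261/2 = 151/2.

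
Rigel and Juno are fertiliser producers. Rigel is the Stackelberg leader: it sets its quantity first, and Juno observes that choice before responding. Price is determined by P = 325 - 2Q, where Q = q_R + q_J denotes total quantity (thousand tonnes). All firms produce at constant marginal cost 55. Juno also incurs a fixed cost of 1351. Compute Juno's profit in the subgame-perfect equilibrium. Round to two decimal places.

Solve by backward induction. Given q_R, the follower Juno maximises π_J = (325 - 2q_R - 2q_J)q_J - 55q_J.
Setting the follower's marginal profit to zero, 270 - 2q_R - 4q_J = 0, i.e. q_J = (270 - 2q_R)/4.
Rigel substitutes q_J(q_R) into its own profit: π_R = q_R(325 - 2q_R - (270 - 2q_R)/2) - 55q_R = (190 - q_R)q_R - 55q_R.
The leader's first-order condition 135 - 2q_R = 0 yields q_R = 135/2.
Then q_J = (270 - 2·(135/2))/4 = 135/4.
Price P = 325 - 2·(405/4) = 245/2.
Juno's profit: (245/2 - 55)·(135/4) - 1351 = 927.1250.

927.13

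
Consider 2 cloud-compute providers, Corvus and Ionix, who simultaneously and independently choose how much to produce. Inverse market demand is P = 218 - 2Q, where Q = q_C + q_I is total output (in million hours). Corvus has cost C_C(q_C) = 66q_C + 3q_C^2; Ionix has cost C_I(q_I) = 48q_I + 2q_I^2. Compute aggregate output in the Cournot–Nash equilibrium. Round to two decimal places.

29.89

Corvus's profit: π_C = (218 - 2Q)q_C - (66q_C + 3q_C²). Setting ∂π_C/∂q_C = 0: 152 - 10q_C - 2(q_I) = 0.
Ionix's profit: π_I = (218 - 2Q)q_I - (48q_I + 2q_I²). Setting ∂π_I/∂q_I = 0: 170 - 8q_I - 2(q_C) = 0.
Rearranging gives the reaction functions q_C = (152 - 2q_I)/10 and q_I = (170 - 2q_C)/8.
Substituting one into the other gives q_C = 219/19 and q_I = 349/19.
Total output Q = 219/19 + 349/19 = 568/19.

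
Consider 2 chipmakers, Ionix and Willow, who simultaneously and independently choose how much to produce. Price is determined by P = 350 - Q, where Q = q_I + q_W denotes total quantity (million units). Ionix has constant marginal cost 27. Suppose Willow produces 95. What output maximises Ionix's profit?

With the rival's output fixed at 95, Ionix's profit is π_I = (350 - 95 - q_I)q_I - (27q_I) = (255 - q_I)q_I - (27q_I).
∂π_I/∂q_I = 228 - 2q_I = 0, so q_I = 114.

114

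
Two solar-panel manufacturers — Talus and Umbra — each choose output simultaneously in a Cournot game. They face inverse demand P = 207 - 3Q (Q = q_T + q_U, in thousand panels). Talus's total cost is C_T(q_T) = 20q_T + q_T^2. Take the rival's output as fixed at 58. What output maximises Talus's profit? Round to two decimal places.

1.63

With the rival's output fixed at 58, Talus's profit is π_T = (207 - 3·58 - 3q_T)q_T - (20q_T + q_T²) = (33 - 3q_T)q_T - (20q_T + q_T²).
∂π_T/∂q_T = 13 - 8q_T = 0, so q_T = 13/8.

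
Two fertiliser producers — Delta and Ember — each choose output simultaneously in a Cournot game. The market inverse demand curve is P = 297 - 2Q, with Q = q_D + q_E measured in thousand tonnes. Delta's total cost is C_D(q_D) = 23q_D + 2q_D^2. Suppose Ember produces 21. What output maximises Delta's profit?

29

With the rival's output fixed at 21, Delta's profit is π_D = (297 - 2·21 - 2q_D)q_D - (23q_D + 2q_D²) = (255 - 2q_D)q_D - (23q_D + 2q_D²).
∂π_D/∂q_D = 232 - 8q_D = 0, so q_D = 29.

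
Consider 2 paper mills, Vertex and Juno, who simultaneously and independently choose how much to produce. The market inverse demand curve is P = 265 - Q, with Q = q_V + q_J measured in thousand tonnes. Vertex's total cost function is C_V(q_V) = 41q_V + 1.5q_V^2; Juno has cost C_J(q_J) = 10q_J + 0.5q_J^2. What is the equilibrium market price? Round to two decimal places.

Vertex's profit: π_V = (265 - Q)q_V - (41q_V + (3/2)q_V²). Setting ∂π_V/∂q_V = 0: 224 - 5q_V - (q_J) = 0.
Juno's first-order condition: 255 - 3q_J - (q_V) = 0.
Rearranging gives the reaction functions q_V = (224 - q_J)/5 and q_J = (255 - q_V)/3.
Substituting one into the other gives q_V = 417/14 and q_J = 1051/14.
Total output Q = 734/7, so price P = 265 - 734/7 = 1121/7.

160.14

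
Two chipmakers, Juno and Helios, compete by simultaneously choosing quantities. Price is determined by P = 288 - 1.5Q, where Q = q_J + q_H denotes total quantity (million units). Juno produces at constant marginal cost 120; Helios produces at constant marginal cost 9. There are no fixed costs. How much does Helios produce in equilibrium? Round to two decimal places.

Juno's profit: π_J = (288 - 1.5Q)q_J - (120q_J). Setting ∂π_J/∂q_J = 0: 168 - 3q_J - (3/2)(q_H) = 0.
Helios's profit: π_H = (288 - 1.5Q)q_H - (9q_H). Setting ∂π_H/∂q_H = 0: 279 - 3q_H - (3/2)(q_J) = 0.
Best responses: q_J = (168 - (3/2)q_H)/3, q_H = (279 - (3/2)q_J)/3.
Substituting one into the other gives q_J = 38/3 and q_H = 260/3.

86.67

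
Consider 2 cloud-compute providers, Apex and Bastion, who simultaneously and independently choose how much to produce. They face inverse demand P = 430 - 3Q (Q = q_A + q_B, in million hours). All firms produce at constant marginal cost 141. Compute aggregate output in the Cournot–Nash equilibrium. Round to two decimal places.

64.22

Each firm earns π_i = (430 - 3Q)q_i - 141q_i.
Setting ∂π_i/∂q_i = 0 with rivals' quantities fixed: 289 - 6q_i - 3q_j = 0.
With identical firms every q_j equals q_i, so q_j = q_i and 289 = 9q_i, giving q_i = 289/9.
Total output Q = 289/9 + 289/9 = 578/9.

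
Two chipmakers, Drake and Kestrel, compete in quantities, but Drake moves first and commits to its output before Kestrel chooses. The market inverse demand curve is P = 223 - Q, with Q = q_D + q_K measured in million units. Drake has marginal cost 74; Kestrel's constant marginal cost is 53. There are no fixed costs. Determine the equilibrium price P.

106

The follower Kestrel best-responds to any q_D: π_K = (223 - Q)q_K - 53q_K.
Follower FOC: 170 - q_D - 2q_K = 0, so q_K(q_D) = (170 - q_D)/2.
The leader anticipates this reaction. Substituting into P = 223 - Q gives P = 138 - (1/2)q_D, so π_D = (138 - (1/2)q_D)q_D - 74q_D.
Maximising: ∂π_D/∂q_D = 64 - q_D = 0, giving q_D = 64.
Then q_K = (170 - 64)/2 = 53.
Total output Q = 117, so price P = 223 - 117 = 106.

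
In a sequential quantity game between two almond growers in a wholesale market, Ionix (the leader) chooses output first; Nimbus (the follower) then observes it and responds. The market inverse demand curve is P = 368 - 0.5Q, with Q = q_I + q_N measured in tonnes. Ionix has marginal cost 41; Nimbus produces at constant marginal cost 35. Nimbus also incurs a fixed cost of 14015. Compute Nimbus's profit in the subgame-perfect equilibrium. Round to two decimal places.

863.13

Solve by backward induction. Given q_I, the follower Nimbus maximises π_N = (368 - (1/2)q_I - (1/2)q_N)q_N - 35q_N.
∂π_N/∂q_N = 333 - (1/2)q_I - q_N = 0 gives the reaction function q_N = (333 - (1/2)q_I).
The leader anticipates this reaction. Substituting into P = 368 - 0.5Q gives P = 403/2 - (1/4)q_I, so π_I = (403/2 - (1/4)q_I)q_I - 41q_I.
Maximising: ∂π_I/∂q_I = 321/2 - (1/2)q_I = 0, giving q_I = 321.
Then q_N = (333 - (1/2)·321) = 345/2.
Price P = 368 - (1/2)·(987/2) = 485/4.
Nimbus's profit: (485/4 - 35)·(345/2) - 14015 = 863.1250.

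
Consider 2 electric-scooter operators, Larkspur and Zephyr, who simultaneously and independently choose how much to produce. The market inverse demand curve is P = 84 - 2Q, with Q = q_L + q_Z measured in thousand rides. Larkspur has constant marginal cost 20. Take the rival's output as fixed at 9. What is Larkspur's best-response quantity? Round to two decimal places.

With the rival's output fixed at 9, Larkspur's profit is π_L = (84 - 2·9 - 2q_L)q_L - (20q_L) = (66 - 2q_L)q_L - (20q_L).
∂π_L/∂q_L = 46 - 4q_L = 0, so q_L = 23/2.

11.50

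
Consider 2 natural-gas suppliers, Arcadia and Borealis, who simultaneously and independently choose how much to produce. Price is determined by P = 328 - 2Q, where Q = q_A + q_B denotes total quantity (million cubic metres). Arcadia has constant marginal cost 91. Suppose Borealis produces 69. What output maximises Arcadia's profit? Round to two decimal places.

With the rival's output fixed at 69, Arcadia's profit is π_A = (328 - 2·69 - 2q_A)q_A - (91q_A) = (190 - 2q_A)q_A - (91q_A).
∂π_A/∂q_A = 99 - 4q_A = 0, so q_A = 99/4.

24.75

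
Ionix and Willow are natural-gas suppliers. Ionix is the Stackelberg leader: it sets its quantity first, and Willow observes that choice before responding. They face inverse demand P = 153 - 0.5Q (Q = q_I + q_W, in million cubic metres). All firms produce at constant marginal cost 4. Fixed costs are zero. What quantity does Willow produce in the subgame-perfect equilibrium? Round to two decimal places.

The follower Willow best-responds to any q_I: π_W = (153 - 0.5Q)q_W - 4q_W.
Setting the follower's marginal profit to zero, 149 - (1/2)q_I - q_W = 0, i.e. q_W = (149 - (1/2)q_I).
Ionix substitutes q_W(q_I) into its own profit: π_I = q_I(153 - (1/2)q_I - (149 - (1/2)q_I)/2) - 4q_I = (157/2 - (1/4)q_I)q_I - 4q_I.
Maximising: ∂π_I/∂q_I = 149/2 - (1/2)q_I = 0, giving q_I = 149.
Then q_W = (149 - (1/2)·149) = 149/2.

74.50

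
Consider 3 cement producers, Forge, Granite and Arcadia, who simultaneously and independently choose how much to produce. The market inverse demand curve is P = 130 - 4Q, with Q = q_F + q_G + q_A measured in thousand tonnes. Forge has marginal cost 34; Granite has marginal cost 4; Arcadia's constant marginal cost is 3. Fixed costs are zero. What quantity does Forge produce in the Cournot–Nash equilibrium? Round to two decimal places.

2.19

Forge's profit: π_F = (130 - 4Q)q_F - (34q_F). Setting ∂π_F/∂q_F = 0: 96 - 8q_F - 4(q_G + q_A) = 0.
Granite's first-order condition: 126 - 8q_G - 4(q_F + q_A) = 0.
Arcadia's profit: π_A = (130 - 4Q)q_A - (3q_A). Setting ∂π_A/∂q_A = 0: 127 - 8q_A - 4(q_F + q_G) = 0.
Summing all 3 equations gives 349 − 16Q = 0, hence Q = 349/16.
Back-substituting: q_F = (96 − 349/4)/4 = 35/16, q_G = (126 − 349/4)/4 = 155/16, q_A = (127 − 349/4)/4 = 159/16.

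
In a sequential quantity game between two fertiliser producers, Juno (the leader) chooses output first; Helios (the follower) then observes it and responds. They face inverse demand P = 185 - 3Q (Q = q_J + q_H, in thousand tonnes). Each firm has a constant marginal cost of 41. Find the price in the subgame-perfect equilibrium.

Solve by backward induction. Given q_J, the follower Helios maximises π_H = (185 - 3q_J - 3q_H)q_H - 41q_H.
∂π_H/∂q_H = 144 - 3q_J - 6q_H = 0 gives the reaction function q_H = (144 - 3q_J)/6.
Juno substitutes q_H(q_J) into its own profit: π_J = q_J(185 - 3q_J - (144 - 3q_J)/2) - 41q_J = (113 - (3/2)q_J)q_J - 41q_J.
Leader FOC: 72 - 3q_J = 0, so q_J = 24.
Then q_H = (144 - 3·24)/6 = 12.
Total output Q = 36, so price P = 185 - 3·36 = 77.

77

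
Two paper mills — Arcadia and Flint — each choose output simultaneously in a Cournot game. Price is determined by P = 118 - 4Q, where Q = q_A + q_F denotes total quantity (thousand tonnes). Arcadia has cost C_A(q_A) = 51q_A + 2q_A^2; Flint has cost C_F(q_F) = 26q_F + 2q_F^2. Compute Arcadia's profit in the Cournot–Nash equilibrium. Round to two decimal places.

69.62

Arcadia's profit: π_A = (118 - 4Q)q_A - (51q_A + 2q_A²). Setting ∂π_A/∂q_A = 0: 67 - 12q_A - 4(q_F) = 0.
Flint's profit: π_F = (118 - 4Q)q_F - (26q_F + 2q_F²). Setting ∂π_F/∂q_F = 0: 92 - 12q_F - 4(q_A) = 0.
So q_A = (67 - 4q_F)/12 and q_F = (92 - 4q_A)/12.
Solving the pair: q_A = 109/32, q_F = 209/32.
Price P = 118 - 4·(159/16) = 313/4.
Arcadia's profit: (313/4)·(109/32) - 51·(109/32) - 2(109/32)² = 69.6152.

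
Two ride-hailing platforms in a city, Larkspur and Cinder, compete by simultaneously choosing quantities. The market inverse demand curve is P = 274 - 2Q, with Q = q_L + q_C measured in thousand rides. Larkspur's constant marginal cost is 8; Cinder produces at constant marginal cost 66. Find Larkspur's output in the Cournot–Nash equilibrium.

Larkspur's profit: π_L = (274 - 2Q)q_L - (8q_L). Setting ∂π_L/∂q_L = 0: 266 - 4q_L - 2(q_C) = 0.
Cinder's first-order condition: 208 - 4q_C - 2(q_L) = 0.
Rearranging gives the reaction functions q_L = (266 - 2q_C)/4 and q_C = (208 - 2q_L)/4.
Solving the pair: q_L = 54, q_C = 25.

54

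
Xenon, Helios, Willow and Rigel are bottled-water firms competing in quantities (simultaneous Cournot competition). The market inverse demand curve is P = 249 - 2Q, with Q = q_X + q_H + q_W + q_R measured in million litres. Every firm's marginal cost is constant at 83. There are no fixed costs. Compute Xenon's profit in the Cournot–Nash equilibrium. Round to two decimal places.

551.12

Each firm earns π_i = (249 - 2Q)q_i - 83q_i.
Setting ∂π_i/∂q_i = 0 with rivals' quantities fixed: 166 - 4q_i - 2·Σ_{j≠i} q_j = 0.
By symmetry each firm produces the same amount; substituting Σ_{j≠i} q_j = 3q_i yields q_i = 166/10 = 83/5.
Price P = 249 - 2·(332/5) = 581/5.
Xenon's profit: (581/5 - 83)·(83/5) = 551.1200.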